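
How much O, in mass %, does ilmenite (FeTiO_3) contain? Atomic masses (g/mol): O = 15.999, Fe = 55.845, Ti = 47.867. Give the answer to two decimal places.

Formula mass = 1×55.845 + 1×47.867 + 3×15.999 = 151.709 g/mol, of which 47.997 g is O.
So O makes up 47.997/151.709 = 0.3164 of the mass, i.e. 31.64%.

31.64 mass %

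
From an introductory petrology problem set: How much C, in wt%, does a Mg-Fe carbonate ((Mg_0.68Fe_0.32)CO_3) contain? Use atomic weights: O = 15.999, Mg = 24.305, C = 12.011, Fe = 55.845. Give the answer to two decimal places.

Formula mass = 0.68·24.305 + 0.32·55.845 + 1·12.011 + 3·15.999 = 94.406 g/mol, of which 12.011 g is C.
So C makes up 12.011/94.406 = 0.1272 of the mass, i.e. 12.72%.

12.72 wt%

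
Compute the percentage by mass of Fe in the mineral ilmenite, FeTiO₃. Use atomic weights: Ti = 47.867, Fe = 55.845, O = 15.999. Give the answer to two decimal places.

Formula mass = 1·55.845 + 1·47.867 + 3·15.999 = 151.709 g/mol, of which 55.845 g is Fe.
So Fe makes up 55.845/151.709 = 0.3681 of the mass, i.e. 36.81%.

36.81 mass %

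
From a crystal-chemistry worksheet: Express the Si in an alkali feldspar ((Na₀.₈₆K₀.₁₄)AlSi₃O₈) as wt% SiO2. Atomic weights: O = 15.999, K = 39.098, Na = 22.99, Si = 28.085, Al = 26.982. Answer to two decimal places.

68.15 wt%

Molar mass of (Na₀.₈₆K₀.₁₄)AlSi₃O₈ = 0.86*22.99 + 0.14*39.098 + 1*26.982 + 3*28.085 + 8*15.999 = 264.474 g/mol.
Each formula unit contains 3 Si, equivalent to 3/1 = 3.0000 mol SiO2.
M(SiO2) = 1×28.085 + 2×15.999 = 60.083 g/mol.
Mass of SiO2 per formula unit = 3.0000 × 60.083 = 180.249 g.
SiO2 wt% = 180.249 / 264.474 × 100 = 68.15%.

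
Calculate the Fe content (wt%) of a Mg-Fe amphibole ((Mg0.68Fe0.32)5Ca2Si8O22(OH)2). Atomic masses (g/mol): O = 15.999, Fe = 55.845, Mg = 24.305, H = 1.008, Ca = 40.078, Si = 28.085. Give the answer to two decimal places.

Molar mass of (Mg0.68Fe0.32)5Ca2Si8O22(OH)2: 3.40·24.305 + 1.60·55.845 + 2·40.078 + 8·28.085 + 24·15.999 + 2·1.008 = 862.817 g/mol.
Mass of Fe per formula unit: 1.60 × 55.845 = 89.352 g.
Weight fraction Fe = 89.352 / 862.817 = 0.1036.

10.36 wt%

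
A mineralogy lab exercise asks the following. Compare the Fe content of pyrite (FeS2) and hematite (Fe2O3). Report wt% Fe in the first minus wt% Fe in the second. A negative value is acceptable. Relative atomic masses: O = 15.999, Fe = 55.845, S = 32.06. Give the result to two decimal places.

-23.39 percentage points

Fe in FeS2: molar mass 119.965 g/mol; 1×55.845 = 55.845 g → 46.55 wt%.
Fe in Fe2O3: molar mass 159.687 g/mol; 2×55.845 = 111.690 g → 69.94 wt%.
Difference = 46.55 − 69.94 = -23.39 percentage points.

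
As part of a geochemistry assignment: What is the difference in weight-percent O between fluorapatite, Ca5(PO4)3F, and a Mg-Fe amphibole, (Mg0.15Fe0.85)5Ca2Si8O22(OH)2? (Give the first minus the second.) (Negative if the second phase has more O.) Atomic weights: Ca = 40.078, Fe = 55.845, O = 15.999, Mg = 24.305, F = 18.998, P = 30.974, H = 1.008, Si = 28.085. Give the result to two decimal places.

M(Ca5(PO4)3F) = 504.298 g/mol, so wt% O = 191.988/504.298 × 100 = 38.07%.
M((Mg0.15Fe0.85)5Ca2Si8O22(OH)2) = 946.398 g/mol, so wt% O = 383.976/946.398 × 100 = 40.57%.
38.07 − 40.57 = -2.50 pp.

-2.50 percentage points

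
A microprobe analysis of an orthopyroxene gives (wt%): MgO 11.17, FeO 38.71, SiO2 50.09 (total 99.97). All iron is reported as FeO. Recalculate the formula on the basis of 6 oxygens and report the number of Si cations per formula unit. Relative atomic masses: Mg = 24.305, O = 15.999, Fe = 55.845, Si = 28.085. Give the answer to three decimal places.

2.014 Si apfu

MgO (M=40.304): mol = 0.27714; Mg = 0.27714, O = 0.27714.
FeO (M=71.844): mol = 0.53881; Fe = 0.53881, O = 0.53881.
SiO2 (M=60.083): mol = 0.83368; Si = 0.83368, O = 1.66736.
ΣO = 2.48331; factor = 6/ΣO = 2.41613.
Si apfu = 0.83368 × 2.41613 = 2.014.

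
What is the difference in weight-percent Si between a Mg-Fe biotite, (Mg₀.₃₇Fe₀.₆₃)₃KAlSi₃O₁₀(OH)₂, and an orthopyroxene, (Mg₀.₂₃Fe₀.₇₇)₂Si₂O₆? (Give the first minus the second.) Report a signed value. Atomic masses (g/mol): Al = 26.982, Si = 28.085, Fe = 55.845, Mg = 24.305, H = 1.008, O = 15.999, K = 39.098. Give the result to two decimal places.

M((Mg₀.₃₇Fe₀.₆₃)₃KAlSi₃O₁₀(OH)₂) = 476.865 g/mol, so wt% Si = 84.255/476.865 × 100 = 17.67%.
M((Mg₀.₂₃Fe₀.₇₇)₂Si₂O₆) = 249.346 g/mol, so wt% Si = 56.170/249.346 × 100 = 22.53%.
17.67 − 22.53 = -4.86 pp.

-4.86 percentage points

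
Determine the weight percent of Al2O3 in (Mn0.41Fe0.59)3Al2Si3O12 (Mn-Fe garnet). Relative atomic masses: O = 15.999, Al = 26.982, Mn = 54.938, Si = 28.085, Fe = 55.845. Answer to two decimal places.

M((Mn0.41Fe0.59)3Al2Si3O12) = 496.626 g/mol; M(Al2O3) = 101.961 g/mol.
Moles Al2O3 per formula unit = 2 Al ÷ 2 = 1.0000.
Al2O3 fraction = (1.0000 × 101.961) / 496.626 = 101.961/496.626 = 0.2053.

20.53 wt%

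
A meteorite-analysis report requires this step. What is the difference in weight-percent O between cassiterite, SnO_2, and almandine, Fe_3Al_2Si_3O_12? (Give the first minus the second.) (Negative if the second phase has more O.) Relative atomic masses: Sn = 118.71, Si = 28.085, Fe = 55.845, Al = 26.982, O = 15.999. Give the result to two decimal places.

-17.34 percentage points

First mineral: 31.998 g O in 150.708 g formula = 21.23 wt% O.
Second mineral: 191.988 g O in 497.742 g formula = 38.57 wt% O.
21.23% − 38.57% gives a difference of -17.34 percentage points.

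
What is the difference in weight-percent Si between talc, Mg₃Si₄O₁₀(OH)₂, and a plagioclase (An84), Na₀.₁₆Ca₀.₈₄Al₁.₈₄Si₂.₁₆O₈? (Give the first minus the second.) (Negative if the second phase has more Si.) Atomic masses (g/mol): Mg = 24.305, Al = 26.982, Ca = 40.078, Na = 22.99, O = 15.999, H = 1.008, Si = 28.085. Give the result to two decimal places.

7.61 percentage points

First mineral: 112.340 g Si in 379.259 g formula = 29.62 wt% Si.
Second mineral: 60.664 g Si in 275.646 g formula = 22.01 wt% Si.
29.62% − 22.01% gives a difference of 7.61 percentage points.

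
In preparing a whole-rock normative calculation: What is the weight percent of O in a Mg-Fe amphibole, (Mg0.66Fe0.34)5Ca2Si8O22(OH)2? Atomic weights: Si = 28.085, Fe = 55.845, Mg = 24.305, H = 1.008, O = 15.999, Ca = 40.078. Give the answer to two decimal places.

M((Mg0.66Fe0.34)5Ca2Si8O22(OH)2) = 865.971 g/mol.
O contributes 24 × 15.999 = 383.976 g per mole.
383.976/865.971 = 0.4434 → 44.34%.

44.34 weight percent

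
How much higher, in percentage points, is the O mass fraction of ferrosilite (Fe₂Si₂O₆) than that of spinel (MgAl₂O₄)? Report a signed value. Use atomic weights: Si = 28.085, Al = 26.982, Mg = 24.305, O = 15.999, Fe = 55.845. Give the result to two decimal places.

M(Fe₂Si₂O₆) = 263.854 g/mol, so wt% O = 95.994/263.854 × 100 = 36.38%.
M(MgAl₂O₄) = 142.265 g/mol, so wt% O = 63.996/142.265 × 100 = 44.98%.
36.38 − 44.98 = -8.60 pp.

-8.60 percentage points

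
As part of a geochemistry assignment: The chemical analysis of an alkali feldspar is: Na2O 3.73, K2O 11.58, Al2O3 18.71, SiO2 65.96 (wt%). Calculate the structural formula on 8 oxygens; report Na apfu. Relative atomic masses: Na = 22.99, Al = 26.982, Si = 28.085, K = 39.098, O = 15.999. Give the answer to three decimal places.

Na2O (M=61.979): mol = 0.06018; Na = 0.12036, O = 0.06018.
K2O (M=94.195): mol = 0.12294; K = 0.24588, O = 0.12294.
Al2O3 (M=101.961): mol = 0.18350; Al = 0.36700, O = 0.55050.
SiO2 (M=60.083): mol = 1.09781; Si = 1.09781, O = 2.19562.
ΣO = 2.92924; factor = 8/ΣO = 2.73108.
Na apfu = 0.12036 × 2.73108 = 0.329.

0.329 Na apfu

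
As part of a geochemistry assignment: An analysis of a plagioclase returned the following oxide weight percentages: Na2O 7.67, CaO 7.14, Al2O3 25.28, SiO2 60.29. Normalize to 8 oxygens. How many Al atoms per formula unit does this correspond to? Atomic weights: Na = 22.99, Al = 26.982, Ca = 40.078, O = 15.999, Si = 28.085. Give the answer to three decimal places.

Na2O (M=61.979): mol = 0.12375; Na = 0.24750, O = 0.12375.
CaO (M=56.077): mol = 0.12732; Ca = 0.12732, O = 0.12732.
Al2O3 (M=101.961): mol = 0.24794; Al = 0.49588, O = 0.74382.
SiO2 (M=60.083): mol = 1.00345; Si = 1.00345, O = 2.00690.
ΣO = 3.00179; factor = 8/ΣO = 2.66508.
Al apfu = 0.49588 × 2.66508 = 1.322.

1.322 Al apfu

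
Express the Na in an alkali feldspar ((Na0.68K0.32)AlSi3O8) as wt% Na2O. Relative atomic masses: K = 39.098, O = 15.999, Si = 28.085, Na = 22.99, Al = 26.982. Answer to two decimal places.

7.88 wt%

Molar mass of (Na0.68K0.32)AlSi3O8 = 0.68×22.99 + 0.32×39.098 + 1×26.982 + 3×28.085 + 8×15.999 = 267.374 g/mol.
Each formula unit contains 0.68 Na, equivalent to 0.68/2 = 0.3400 mol Na2O.
M(Na2O) = 2×22.99 + 1×15.999 = 61.979 g/mol.
Mass of Na2O per formula unit = 0.3400 × 61.979 = 21.073 g.
Na2O wt% = 21.073 / 267.374 × 100 = 7.88%.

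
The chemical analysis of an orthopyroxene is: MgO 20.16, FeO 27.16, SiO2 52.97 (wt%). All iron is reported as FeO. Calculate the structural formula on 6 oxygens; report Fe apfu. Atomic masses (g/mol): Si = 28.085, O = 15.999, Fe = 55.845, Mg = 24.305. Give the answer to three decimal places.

20.16 wt% MgO ÷ 40.304 g/mol = 0.50020 mol, giving 0.50020 Mg and 0.50020 O.
27.16 wt% FeO ÷ 71.844 g/mol = 0.37804 mol, giving 0.37804 Fe and 0.37804 O.
52.97 wt% SiO2 ÷ 60.083 g/mol = 0.88161 mol, giving 0.88161 Si and 1.76322 O.
Oxygen sums to 2.64146; scaling by 6/2.64146 = 2.27147 puts the formula on 6 O.
Fe: 0.37804 × 2.27147 = 0.859 atoms per formula unit.

0.859 Fe apfu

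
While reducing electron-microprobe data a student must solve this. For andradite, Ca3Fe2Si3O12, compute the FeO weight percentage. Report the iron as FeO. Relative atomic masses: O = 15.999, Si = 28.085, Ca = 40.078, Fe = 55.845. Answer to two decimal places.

Molar mass of Ca3Fe2Si3O12 = 3×40.078 + 2×55.845 + 3×28.085 + 12×15.999 = 508.167 g/mol.
Each formula unit contains 2 Fe, equivalent to 2/1 = 2.0000 mol FeO.
M(FeO) = 1×55.845 + 1×15.999 = 71.844 g/mol.
Mass of FeO per formula unit = 2.0000 × 71.844 = 143.688 g.
FeO wt% = 143.688 / 508.167 × 100 = 28.28%.

28.28 wt%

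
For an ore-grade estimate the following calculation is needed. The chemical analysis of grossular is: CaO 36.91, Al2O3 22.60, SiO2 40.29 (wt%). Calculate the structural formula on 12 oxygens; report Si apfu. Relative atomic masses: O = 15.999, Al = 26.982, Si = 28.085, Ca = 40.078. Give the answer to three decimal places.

CaO: 36.91/56.077 = 0.65820 mol → 0.65820 mol Ca, 0.65820 mol O.
Al2O3: 22.60/101.961 = 0.22165 mol → 0.44330 mol Al, 0.66495 mol O.
SiO2: 40.29/60.083 = 0.67057 mol → 0.67057 mol Si, 1.34114 mol O.
Total oxygen = 2.66429 mol. Normalization factor = 12/2.66429 = 4.50401.
Si per 12 O = 0.67057 × 4.50401 = 3.020.

3.020 Si apfu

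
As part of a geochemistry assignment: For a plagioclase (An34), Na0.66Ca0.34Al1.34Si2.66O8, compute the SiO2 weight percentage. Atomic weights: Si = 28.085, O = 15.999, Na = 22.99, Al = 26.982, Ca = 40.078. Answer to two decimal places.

59.71 wt%

Molar mass of Na0.66Ca0.34Al1.34Si2.66O8 = 0.66×22.99 + 0.34×40.078 + 1.34×26.982 + 2.66×28.085 + 8×15.999 = 267.654 g/mol.
Each formula unit contains 2.66 Si, equivalent to 2.66/1 = 2.6600 mol SiO2.
M(SiO2) = 1×28.085 + 2×15.999 = 60.083 g/mol.
Mass of SiO2 per formula unit = 2.6600 × 60.083 = 159.821 g.
SiO2 wt% = 159.821 / 267.654 × 100 = 59.71%.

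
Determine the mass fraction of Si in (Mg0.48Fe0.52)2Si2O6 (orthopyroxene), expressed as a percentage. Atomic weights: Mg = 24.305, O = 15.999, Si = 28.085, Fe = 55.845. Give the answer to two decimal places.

Formula mass = 0.96×24.305 + 1.04×55.845 + 2×28.085 + 6×15.999 = 233.576 g/mol, of which 56.170 g is Si.
So Si makes up 56.170/233.576 = 0.2405 of the mass, i.e. 24.05%.

24.05 mass %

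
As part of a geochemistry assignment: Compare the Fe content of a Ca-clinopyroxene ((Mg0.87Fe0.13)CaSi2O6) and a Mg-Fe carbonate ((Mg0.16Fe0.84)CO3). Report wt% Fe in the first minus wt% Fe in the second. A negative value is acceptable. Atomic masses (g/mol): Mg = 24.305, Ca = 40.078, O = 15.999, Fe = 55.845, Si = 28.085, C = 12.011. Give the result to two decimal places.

-39.04 percentage points

Fe in (Mg0.87Fe0.13)CaSi2O6: molar mass 220.647 g/mol; 0.13×55.845 = 7.260 g → 3.29 wt%.
Fe in (Mg0.16Fe0.84)CO3: molar mass 110.807 g/mol; 0.84×55.845 = 46.910 g → 42.33 wt%.
Difference = 3.29 − 42.33 = -39.04 percentage points.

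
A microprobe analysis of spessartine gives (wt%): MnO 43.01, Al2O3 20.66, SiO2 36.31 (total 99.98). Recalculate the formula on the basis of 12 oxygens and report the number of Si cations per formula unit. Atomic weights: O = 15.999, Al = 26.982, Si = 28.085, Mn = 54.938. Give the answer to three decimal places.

MnO (M=70.937): mol = 0.60631; Mn = 0.60631, O = 0.60631.
Al2O3 (M=101.961): mol = 0.20263; Al = 0.40526, O = 0.60789.
SiO2 (M=60.083): mol = 0.60433; Si = 0.60433, O = 1.20866.
ΣO = 2.42286; factor = 12/ΣO = 4.95282.
Si apfu = 0.60433 × 4.95282 = 2.993.

2.993 Si apfu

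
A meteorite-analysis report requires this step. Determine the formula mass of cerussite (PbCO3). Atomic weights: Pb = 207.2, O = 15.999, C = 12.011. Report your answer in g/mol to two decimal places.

267.21 g/mol

M = 1*207.2 + 1*12.011 + 3*15.999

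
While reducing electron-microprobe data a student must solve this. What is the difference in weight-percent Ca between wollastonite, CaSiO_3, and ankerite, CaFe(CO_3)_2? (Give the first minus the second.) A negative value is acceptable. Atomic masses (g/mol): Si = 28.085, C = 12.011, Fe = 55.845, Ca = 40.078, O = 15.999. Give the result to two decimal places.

M(CaSiO_3) = 116.160 g/mol, so wt% Ca = 40.078/116.160 × 100 = 34.50%.
M(CaFe(CO_3)_2) = 215.939 g/mol, so wt% Ca = 40.078/215.939 × 100 = 18.56%.
34.50 − 18.56 = 15.94 pp.

15.94 percentage points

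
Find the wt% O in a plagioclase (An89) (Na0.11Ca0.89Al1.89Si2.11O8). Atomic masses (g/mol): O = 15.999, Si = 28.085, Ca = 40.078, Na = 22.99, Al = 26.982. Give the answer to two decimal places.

Molar mass of Na0.11Ca0.89Al1.89Si2.11O8: 0.11·22.99 + 0.89·40.078 + 1.89·26.982 + 2.11·28.085 + 8·15.999 = 276.446 g/mol.
Mass of O per formula unit: 8 × 15.999 = 127.992 g.
Weight fraction O = 127.992 / 276.446 = 0.4630.

46.30 mass %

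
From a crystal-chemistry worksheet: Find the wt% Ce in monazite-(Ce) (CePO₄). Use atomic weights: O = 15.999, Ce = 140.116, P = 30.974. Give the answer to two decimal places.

Molar mass of CePO₄: 1*140.116 + 1*30.974 + 4*15.999 = 235.086 g/mol.
Mass of Ce per formula unit: 1 × 140.116 = 140.116 g.
Weight fraction Ce = 140.116 / 235.086 = 0.5960.

59.60 wt%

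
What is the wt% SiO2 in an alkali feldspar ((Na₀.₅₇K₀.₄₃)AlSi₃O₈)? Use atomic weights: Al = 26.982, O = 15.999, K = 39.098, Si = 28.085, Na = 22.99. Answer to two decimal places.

66.97 wt%

Formula mass = 269.145 g/mol.
3 Si → 3.0000 mol SiO2 per formula unit; M(SiO2) = 60.083, so SiO2 mass = 180.249 g.
180.249/269.145 × 100 = 66.97 wt%.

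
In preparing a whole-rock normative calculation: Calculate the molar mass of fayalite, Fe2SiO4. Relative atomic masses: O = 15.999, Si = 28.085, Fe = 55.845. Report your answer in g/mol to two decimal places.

203.77 g/mol

Fe: 2 × 55.845 = 111.6900
Si: 1 × 28.085 = 28.0850
O: 4 × 15.999 = 63.9960
Summing the contributions gives the formula mass.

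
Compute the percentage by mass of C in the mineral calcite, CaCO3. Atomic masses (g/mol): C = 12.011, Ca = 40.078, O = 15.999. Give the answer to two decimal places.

Formula mass = 1·40.078 + 1·12.011 + 3·15.999 = 100.086 g/mol, of which 12.011 g is C.
So C makes up 12.011/100.086 = 0.1200 of the mass, i.e. 12.00%.

12.00 wt%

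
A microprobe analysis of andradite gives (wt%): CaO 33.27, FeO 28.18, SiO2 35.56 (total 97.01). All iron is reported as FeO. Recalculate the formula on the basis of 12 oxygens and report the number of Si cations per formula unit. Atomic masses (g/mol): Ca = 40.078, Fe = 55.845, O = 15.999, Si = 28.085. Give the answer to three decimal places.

3.274 Si apfu

CaO (M=56.077): mol = 0.59329; Ca = 0.59329, O = 0.59329.
FeO (M=71.844): mol = 0.39224; Fe = 0.39224, O = 0.39224.
SiO2 (M=60.083): mol = 0.59185; Si = 0.59185, O = 1.18370.
ΣO = 2.16923; factor = 12/ΣO = 5.53192.
Si apfu = 0.59185 × 5.53192 = 3.274.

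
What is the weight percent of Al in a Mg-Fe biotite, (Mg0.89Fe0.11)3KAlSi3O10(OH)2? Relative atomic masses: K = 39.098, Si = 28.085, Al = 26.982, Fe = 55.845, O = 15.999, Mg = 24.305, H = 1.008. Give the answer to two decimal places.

Molar mass of (Mg0.89Fe0.11)3KAlSi3O10(OH)2: 2.67*24.305 + 0.33*55.845 + 1*39.098 + 1*26.982 + 3*28.085 + 12*15.999 + 2*1.008 = 427.662 g/mol.
Mass of Al per formula unit: 1 × 26.982 = 26.982 g.
Weight fraction Al = 26.982 / 427.662 = 0.0631.

6.31 wt%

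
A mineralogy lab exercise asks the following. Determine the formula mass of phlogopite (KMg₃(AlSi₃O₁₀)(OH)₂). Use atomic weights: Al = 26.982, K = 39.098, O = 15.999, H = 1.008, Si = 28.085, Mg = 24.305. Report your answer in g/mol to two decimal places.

The formula mass is the sum 1×39.098 + 3×24.305 + 1×26.982 + 3×28.085 + 12×15.999 + 2×1.008.

417.25 g/mol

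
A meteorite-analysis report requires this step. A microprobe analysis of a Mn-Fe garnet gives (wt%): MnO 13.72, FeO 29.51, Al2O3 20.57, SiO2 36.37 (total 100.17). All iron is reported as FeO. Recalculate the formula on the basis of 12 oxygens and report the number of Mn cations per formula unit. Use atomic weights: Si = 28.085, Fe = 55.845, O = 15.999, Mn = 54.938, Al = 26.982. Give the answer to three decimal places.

13.72 wt% MnO ÷ 70.937 g/mol = 0.19341 mol, giving 0.19341 Mn and 0.19341 O.
29.51 wt% FeO ÷ 71.844 g/mol = 0.41075 mol, giving 0.41075 Fe and 0.41075 O.
20.57 wt% Al2O3 ÷ 101.961 g/mol = 0.20174 mol, giving 0.40348 Al and 0.60522 O.
36.37 wt% SiO2 ÷ 60.083 g/mol = 0.60533 mol, giving 0.60533 Si and 1.21066 O.
Oxygen sums to 2.42004; scaling by 12/2.42004 = 4.95860 puts the formula on 12 O.
Mn: 0.19341 × 4.95860 = 0.959 atoms per formula unit.

0.959 Mn apfu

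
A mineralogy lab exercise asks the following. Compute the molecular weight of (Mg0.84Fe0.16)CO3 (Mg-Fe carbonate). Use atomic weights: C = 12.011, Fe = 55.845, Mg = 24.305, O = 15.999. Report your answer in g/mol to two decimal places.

89.36 g/mol

M = 0.84*24.305 + 0.16*55.845 + 1*12.011 + 3*15.999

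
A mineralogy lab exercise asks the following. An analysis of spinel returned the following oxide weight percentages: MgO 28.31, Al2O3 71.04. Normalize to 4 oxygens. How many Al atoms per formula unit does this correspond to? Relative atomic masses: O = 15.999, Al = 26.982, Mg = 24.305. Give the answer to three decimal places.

28.31 wt% MgO ÷ 40.304 g/mol = 0.70241 mol, giving 0.70241 Mg and 0.70241 O.
71.04 wt% Al2O3 ÷ 101.961 g/mol = 0.69674 mol, giving 1.39348 Al and 2.09022 O.
Oxygen sums to 2.79263; scaling by 4/2.79263 = 1.43234 puts the formula on 4 O.
Al: 1.39348 × 1.43234 = 1.996 atoms per formula unit.

1.996 Al apfu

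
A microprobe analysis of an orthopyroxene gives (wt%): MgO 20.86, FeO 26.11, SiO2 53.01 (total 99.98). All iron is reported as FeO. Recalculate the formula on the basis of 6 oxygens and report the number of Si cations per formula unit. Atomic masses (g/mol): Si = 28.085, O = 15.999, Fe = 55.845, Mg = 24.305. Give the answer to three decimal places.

2.001 Si apfu

MgO (M=40.304): mol = 0.51757; Mg = 0.51757, O = 0.51757.
FeO (M=71.844): mol = 0.36343; Fe = 0.36343, O = 0.36343.
SiO2 (M=60.083): mol = 0.88228; Si = 0.88228, O = 1.76456.
ΣO = 2.64556; factor = 6/ΣO = 2.26795.
Si apfu = 0.88228 × 2.26795 = 2.001.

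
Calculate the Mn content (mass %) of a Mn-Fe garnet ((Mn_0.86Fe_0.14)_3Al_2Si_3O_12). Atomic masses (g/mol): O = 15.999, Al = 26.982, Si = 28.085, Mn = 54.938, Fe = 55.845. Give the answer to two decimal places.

Formula mass = 2.58×54.938 + 0.42×55.845 + 2×26.982 + 3×28.085 + 12×15.999 = 495.402 g/mol, of which 141.740 g is Mn.
So Mn makes up 141.740/495.402 = 0.2861 of the mass, i.e. 28.61%.

28.61 mass %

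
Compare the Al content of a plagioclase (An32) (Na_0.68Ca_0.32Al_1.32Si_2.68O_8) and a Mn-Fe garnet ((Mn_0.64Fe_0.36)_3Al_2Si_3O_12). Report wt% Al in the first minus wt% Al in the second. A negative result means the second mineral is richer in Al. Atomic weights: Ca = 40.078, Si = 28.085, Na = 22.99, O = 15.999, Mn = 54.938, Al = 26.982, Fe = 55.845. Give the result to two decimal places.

Al in Na_0.68Ca_0.32Al_1.32Si_2.68O_8: molar mass 267.334 g/mol; 1.32×26.982 = 35.616 g → 13.32 wt%.
Al in (Mn_0.64Fe_0.36)_3Al_2Si_3O_12: molar mass 496.001 g/mol; 2×26.982 = 53.964 g → 10.88 wt%.
Difference = 13.32 − 10.88 = 2.44 percentage points.

2.44 percentage points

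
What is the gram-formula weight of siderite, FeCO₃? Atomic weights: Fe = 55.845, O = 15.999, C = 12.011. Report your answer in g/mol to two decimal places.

M = 1(55.845) + 1(12.011) + 3(15.999)

115.85 g/mol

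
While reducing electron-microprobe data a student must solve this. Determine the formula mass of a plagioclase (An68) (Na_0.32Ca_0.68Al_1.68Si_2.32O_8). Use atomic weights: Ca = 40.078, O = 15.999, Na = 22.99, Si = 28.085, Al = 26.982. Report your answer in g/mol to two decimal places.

273.09 g/mol

M = 0.32·22.99 + 0.68·40.078 + 1.68·26.982 + 2.32·28.085 + 8·15.999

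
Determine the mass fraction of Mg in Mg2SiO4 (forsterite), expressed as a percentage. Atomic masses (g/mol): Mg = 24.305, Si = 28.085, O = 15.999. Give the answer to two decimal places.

M(Mg2SiO4) = 140.691 g/mol.
Mg contributes 2 × 24.305 = 48.610 g per mole.
48.610/140.691 = 0.3455 → 34.55%.

34.55 wt%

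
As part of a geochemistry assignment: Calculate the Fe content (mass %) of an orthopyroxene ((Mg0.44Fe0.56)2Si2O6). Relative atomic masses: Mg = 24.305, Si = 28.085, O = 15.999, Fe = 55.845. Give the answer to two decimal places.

Molar mass of (Mg0.44Fe0.56)2Si2O6: 0.88*24.305 + 1.12*55.845 + 2*28.085 + 6*15.999 = 236.099 g/mol.
Mass of Fe per formula unit: 1.12 × 55.845 = 62.546 g.
Weight fraction Fe = 62.546 / 236.099 = 0.2649.

26.49 mass %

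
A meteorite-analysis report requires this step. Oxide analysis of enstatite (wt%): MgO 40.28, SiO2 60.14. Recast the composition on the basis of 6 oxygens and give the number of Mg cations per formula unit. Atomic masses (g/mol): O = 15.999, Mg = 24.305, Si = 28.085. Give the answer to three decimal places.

1.998 Mg apfu

40.28 wt% MgO ÷ 40.304 g/mol = 0.99940 mol, giving 0.99940 Mg and 0.99940 O.
60.14 wt% SiO2 ÷ 60.083 g/mol = 1.00095 mol, giving 1.00095 Si and 2.00190 O.
Oxygen sums to 3.00130; scaling by 6/3.00130 = 1.99913 puts the formula on 6 O.
Mg: 0.99940 × 1.99913 = 1.998 atoms per formula unit.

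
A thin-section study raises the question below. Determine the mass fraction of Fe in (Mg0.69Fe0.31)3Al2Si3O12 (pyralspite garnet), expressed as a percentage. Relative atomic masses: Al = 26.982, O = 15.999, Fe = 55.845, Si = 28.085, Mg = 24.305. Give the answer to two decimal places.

12.01 weight percent

M((Mg0.69Fe0.31)3Al2Si3O12) = 432.454 g/mol.
Fe contributes 0.93 × 55.845 = 51.936 g per mole.
51.936/432.454 = 0.1201 → 12.01%.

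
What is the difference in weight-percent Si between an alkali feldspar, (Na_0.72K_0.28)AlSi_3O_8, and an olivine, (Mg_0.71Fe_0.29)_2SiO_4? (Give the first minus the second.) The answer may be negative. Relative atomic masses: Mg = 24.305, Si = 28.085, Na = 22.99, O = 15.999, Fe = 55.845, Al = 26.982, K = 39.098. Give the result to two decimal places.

13.92 percentage points

Si in (Na_0.72K_0.28)AlSi_3O_8: molar mass 266.729 g/mol; 3×28.085 = 84.255 g → 31.59 wt%.
Si in (Mg_0.71Fe_0.29)_2SiO_4: molar mass 158.984 g/mol; 1×28.085 = 28.085 g → 17.67 wt%.
Difference = 31.59 − 17.67 = 13.92 percentage points.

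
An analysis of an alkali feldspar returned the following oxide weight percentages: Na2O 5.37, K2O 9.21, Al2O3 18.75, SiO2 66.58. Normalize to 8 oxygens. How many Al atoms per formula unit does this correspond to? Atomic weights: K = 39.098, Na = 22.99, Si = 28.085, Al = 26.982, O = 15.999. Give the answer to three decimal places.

0.997 Al apfu

Na2O: 5.37/61.979 = 0.08664 mol → 0.17328 mol Na, 0.08664 mol O.
K2O: 9.21/94.195 = 0.09778 mol → 0.19556 mol K, 0.09778 mol O.
Al2O3: 18.75/101.961 = 0.18389 mol → 0.36778 mol Al, 0.55167 mol O.
SiO2: 66.58/60.083 = 1.10813 mol → 1.10813 mol Si, 2.21626 mol O.
Total oxygen = 2.95235 mol. Normalization factor = 8/2.95235 = 2.70971.
Al per 8 O = 0.36778 × 2.70971 = 0.997.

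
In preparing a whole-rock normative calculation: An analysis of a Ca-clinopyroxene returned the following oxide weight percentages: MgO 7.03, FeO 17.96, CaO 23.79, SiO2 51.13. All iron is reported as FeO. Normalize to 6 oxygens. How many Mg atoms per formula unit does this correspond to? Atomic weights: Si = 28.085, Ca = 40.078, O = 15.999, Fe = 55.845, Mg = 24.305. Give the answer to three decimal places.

MgO (M=40.304): mol = 0.17442; Mg = 0.17442, O = 0.17442.
FeO (M=71.844): mol = 0.24999; Fe = 0.24999, O = 0.24999.
CaO (M=56.077): mol = 0.42424; Ca = 0.42424, O = 0.42424.
SiO2 (M=60.083): mol = 0.85099; Si = 0.85099, O = 1.70198.
ΣO = 2.55063; factor = 6/ΣO = 2.35236.
Mg apfu = 0.17442 × 2.35236 = 0.410.

0.410 Mg apfu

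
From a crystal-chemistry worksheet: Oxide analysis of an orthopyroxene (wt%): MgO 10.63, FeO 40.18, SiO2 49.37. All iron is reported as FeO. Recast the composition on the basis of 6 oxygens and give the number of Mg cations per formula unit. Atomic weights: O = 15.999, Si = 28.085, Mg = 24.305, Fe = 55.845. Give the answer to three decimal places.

0.642 Mg apfu

MgO (M=40.304): mol = 0.26375; Mg = 0.26375, O = 0.26375.
FeO (M=71.844): mol = 0.55927; Fe = 0.55927, O = 0.55927.
SiO2 (M=60.083): mol = 0.82170; Si = 0.82170, O = 1.64340.
ΣO = 2.46642; factor = 6/ΣO = 2.43268.
Mg apfu = 0.26375 × 2.43268 = 0.642.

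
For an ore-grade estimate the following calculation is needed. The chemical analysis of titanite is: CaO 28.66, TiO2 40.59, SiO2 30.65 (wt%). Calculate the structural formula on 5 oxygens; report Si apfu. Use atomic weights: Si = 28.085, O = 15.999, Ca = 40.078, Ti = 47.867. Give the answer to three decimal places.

CaO (M=56.077): mol = 0.51108; Ca = 0.51108, O = 0.51108.
TiO2 (M=79.865): mol = 0.50823; Ti = 0.50823, O = 1.01646.
SiO2 (M=60.083): mol = 0.51013; Si = 0.51013, O = 1.02026.
ΣO = 2.54780; factor = 5/ΣO = 1.96248.
Si apfu = 0.51013 × 1.96248 = 1.001.

1.001 Si apfu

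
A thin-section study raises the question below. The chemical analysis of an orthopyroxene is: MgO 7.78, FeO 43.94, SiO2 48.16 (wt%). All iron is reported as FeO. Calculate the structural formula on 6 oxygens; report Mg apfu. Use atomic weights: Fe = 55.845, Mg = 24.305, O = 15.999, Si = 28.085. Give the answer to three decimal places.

MgO: 7.78/40.304 = 0.19303 mol → 0.19303 mol Mg, 0.19303 mol O.
FeO: 43.94/71.844 = 0.61160 mol → 0.61160 mol Fe, 0.61160 mol O.
SiO2: 48.16/60.083 = 0.80156 mol → 0.80156 mol Si, 1.60312 mol O.
Total oxygen = 2.40775 mol. Normalization factor = 6/2.40775 = 2.49195.
Mg per 6 O = 0.19303 × 2.49195 = 0.481.

0.481 Mg apfu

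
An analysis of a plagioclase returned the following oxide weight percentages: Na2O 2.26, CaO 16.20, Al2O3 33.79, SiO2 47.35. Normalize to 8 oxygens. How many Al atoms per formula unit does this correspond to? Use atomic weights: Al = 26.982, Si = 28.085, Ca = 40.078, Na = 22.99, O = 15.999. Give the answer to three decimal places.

Na2O: 2.26/61.979 = 0.03646 mol → 0.07292 mol Na, 0.03646 mol O.
CaO: 16.20/56.077 = 0.28889 mol → 0.28889 mol Ca, 0.28889 mol O.
Al2O3: 33.79/101.961 = 0.33140 mol → 0.66280 mol Al, 0.99420 mol O.
SiO2: 47.35/60.083 = 0.78808 mol → 0.78808 mol Si, 1.57616 mol O.
Total oxygen = 2.89571 mol. Normalization factor = 8/2.89571 = 2.76271.
Al per 8 O = 0.66280 × 2.76271 = 1.831.

1.831 Al apfu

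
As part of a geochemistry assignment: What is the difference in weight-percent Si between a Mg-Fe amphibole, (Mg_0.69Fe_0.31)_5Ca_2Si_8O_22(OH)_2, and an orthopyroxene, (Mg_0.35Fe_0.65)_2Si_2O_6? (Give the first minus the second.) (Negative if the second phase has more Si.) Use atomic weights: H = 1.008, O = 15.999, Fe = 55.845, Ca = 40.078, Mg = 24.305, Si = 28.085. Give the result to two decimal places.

2.86 percentage points

First mineral: 224.680 g Si in 861.240 g formula = 26.09 wt% Si.
Second mineral: 56.170 g Si in 241.776 g formula = 23.23 wt% Si.
26.09% − 23.23% gives a difference of 2.86 percentage points.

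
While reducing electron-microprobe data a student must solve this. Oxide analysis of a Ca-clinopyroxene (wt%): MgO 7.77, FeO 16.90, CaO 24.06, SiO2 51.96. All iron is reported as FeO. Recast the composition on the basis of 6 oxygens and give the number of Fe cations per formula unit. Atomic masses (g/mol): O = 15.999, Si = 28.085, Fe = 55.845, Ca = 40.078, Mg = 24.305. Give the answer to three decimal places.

0.546 Fe apfu

7.77 wt% MgO ÷ 40.304 g/mol = 0.19278 mol, giving 0.19278 Mg and 0.19278 O.
16.90 wt% FeO ÷ 71.844 g/mol = 0.23523 mol, giving 0.23523 Fe and 0.23523 O.
24.06 wt% CaO ÷ 56.077 g/mol = 0.42905 mol, giving 0.42905 Ca and 0.42905 O.
51.96 wt% SiO2 ÷ 60.083 g/mol = 0.86480 mol, giving 0.86480 Si and 1.72960 O.
Oxygen sums to 2.58666; scaling by 6/2.58666 = 2.31959 puts the formula on 6 O.
Fe: 0.23523 × 2.31959 = 0.546 atoms per formula unit.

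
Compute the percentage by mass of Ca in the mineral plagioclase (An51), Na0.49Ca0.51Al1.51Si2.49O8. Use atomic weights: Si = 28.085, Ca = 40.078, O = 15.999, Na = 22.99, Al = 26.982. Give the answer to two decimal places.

7.56 wt%

Formula mass = 0.49×22.99 + 0.51×40.078 + 1.51×26.982 + 2.49×28.085 + 8×15.999 = 270.371 g/mol, of which 20.440 g is Ca.
So Ca makes up 20.440/270.371 = 0.0756 of the mass, i.e. 7.56%.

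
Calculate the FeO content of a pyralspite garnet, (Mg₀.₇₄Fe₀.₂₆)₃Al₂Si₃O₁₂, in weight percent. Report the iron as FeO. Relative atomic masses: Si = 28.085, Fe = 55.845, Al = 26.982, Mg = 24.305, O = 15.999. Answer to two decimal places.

M((Mg₀.₇₄Fe₀.₂₆)₃Al₂Si₃O₁₂) = 427.723 g/mol; M(FeO) = 71.844 g/mol.
Moles FeO per formula unit = 0.78 Fe ÷ 1 = 0.7800.
FeO fraction = (0.7800 × 71.844) / 427.723 = 56.038/427.723 = 0.1310.

13.10 wt%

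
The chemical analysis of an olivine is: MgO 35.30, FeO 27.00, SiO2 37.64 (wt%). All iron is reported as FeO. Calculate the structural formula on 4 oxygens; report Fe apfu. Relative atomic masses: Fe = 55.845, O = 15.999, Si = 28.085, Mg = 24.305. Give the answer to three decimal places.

35.30 wt% MgO ÷ 40.304 g/mol = 0.87584 mol, giving 0.87584 Mg and 0.87584 O.
27.00 wt% FeO ÷ 71.844 g/mol = 0.37581 mol, giving 0.37581 Fe and 0.37581 O.
37.64 wt% SiO2 ÷ 60.083 g/mol = 0.62647 mol, giving 0.62647 Si and 1.25294 O.
Oxygen sums to 2.50459; scaling by 4/2.50459 = 1.59707 puts the formula on 4 O.
Fe: 0.37581 × 1.59707 = 0.600 atoms per formula unit.

0.600 Fe apfu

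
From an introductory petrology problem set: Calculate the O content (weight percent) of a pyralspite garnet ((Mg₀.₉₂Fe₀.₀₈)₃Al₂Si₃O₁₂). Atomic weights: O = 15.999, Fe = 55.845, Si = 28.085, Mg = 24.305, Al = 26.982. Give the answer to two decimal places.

46.75 weight percent

M((Mg₀.₉₂Fe₀.₀₈)₃Al₂Si₃O₁₂) = 410.692 g/mol.
O contributes 12 × 15.999 = 191.988 g per mole.
191.988/410.692 = 0.4675 → 46.75%.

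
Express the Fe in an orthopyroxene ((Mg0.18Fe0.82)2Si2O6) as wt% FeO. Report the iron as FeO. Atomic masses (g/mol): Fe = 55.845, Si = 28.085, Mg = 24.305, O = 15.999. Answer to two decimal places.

Formula mass = 252.500 g/mol.
1.64 Fe → 1.6400 mol FeO per formula unit; M(FeO) = 71.844, so FeO mass = 117.824 g.
117.824/252.500 × 100 = 46.66 wt%.

46.66 wt%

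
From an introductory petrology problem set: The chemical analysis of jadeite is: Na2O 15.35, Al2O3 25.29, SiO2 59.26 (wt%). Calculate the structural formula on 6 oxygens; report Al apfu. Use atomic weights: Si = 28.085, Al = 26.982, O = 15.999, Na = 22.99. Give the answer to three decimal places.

1.004 Al apfu

Na2O (M=61.979): mol = 0.24766; Na = 0.49532, O = 0.24766.
Al2O3 (M=101.961): mol = 0.24804; Al = 0.49608, O = 0.74412.
SiO2 (M=60.083): mol = 0.98630; Si = 0.98630, O = 1.97260.
ΣO = 2.96438; factor = 6/ΣO = 2.02403.
Al apfu = 0.49608 × 2.02403 = 1.004.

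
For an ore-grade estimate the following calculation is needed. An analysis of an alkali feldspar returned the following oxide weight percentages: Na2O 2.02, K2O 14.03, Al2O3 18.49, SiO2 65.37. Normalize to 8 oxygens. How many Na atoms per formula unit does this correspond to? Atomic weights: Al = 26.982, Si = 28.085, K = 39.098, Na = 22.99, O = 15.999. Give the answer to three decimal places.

0.180 Na apfu

Na2O: 2.02/61.979 = 0.03259 mol → 0.06518 mol Na, 0.03259 mol O.
K2O: 14.03/94.195 = 0.14895 mol → 0.29790 mol K, 0.14895 mol O.
Al2O3: 18.49/101.961 = 0.18134 mol → 0.36268 mol Al, 0.54402 mol O.
SiO2: 65.37/60.083 = 1.08799 mol → 1.08799 mol Si, 2.17598 mol O.
Total oxygen = 2.90154 mol. Normalization factor = 8/2.90154 = 2.75716.
Na per 8 O = 0.06518 × 2.75716 = 0.180.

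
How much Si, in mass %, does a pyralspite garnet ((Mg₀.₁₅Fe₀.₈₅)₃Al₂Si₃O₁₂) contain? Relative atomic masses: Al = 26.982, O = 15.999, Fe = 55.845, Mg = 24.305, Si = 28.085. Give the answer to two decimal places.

M((Mg₀.₁₅Fe₀.₈₅)₃Al₂Si₃O₁₂) = 483.549 g/mol.
Si contributes 3 × 28.085 = 84.255 g per mole.
84.255/483.549 = 0.1742 → 17.42%.

17.42 mass %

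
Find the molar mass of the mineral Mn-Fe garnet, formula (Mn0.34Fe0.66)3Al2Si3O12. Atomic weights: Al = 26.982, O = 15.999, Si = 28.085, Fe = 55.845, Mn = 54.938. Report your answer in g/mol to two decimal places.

Mn: 1.02 × 54.938 = 56.0368
Fe: 1.98 × 55.845 = 110.5731
Al: 2 × 26.982 = 53.9640
Si: 3 × 28.085 = 84.2550
O: 12 × 15.999 = 191.9880
Summing the contributions gives the formula mass.

496.82 g/mol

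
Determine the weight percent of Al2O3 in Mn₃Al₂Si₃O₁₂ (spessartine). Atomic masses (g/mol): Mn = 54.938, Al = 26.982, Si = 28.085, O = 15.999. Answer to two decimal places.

Molar mass of Mn₃Al₂Si₃O₁₂ = 3*54.938 + 2*26.982 + 3*28.085 + 12*15.999 = 495.021 g/mol.
Each formula unit contains 2 Al, equivalent to 2/2 = 1.0000 mol Al2O3.
M(Al2O3) = 2×26.982 + 3×15.999 = 101.961 g/mol.
Mass of Al2O3 per formula unit = 1.0000 × 101.961 = 101.961 g.
Al2O3 wt% = 101.961 / 495.021 × 100 = 20.60%.

20.60 wt%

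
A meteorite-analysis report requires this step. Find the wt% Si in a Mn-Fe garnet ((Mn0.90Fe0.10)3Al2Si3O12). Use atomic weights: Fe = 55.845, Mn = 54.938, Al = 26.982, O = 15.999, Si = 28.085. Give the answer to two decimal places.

M((Mn0.90Fe0.10)3Al2Si3O12) = 495.293 g/mol.
Si contributes 3 × 28.085 = 84.255 g per mole.
84.255/495.293 = 0.1701 → 17.01%.

17.01 weight percent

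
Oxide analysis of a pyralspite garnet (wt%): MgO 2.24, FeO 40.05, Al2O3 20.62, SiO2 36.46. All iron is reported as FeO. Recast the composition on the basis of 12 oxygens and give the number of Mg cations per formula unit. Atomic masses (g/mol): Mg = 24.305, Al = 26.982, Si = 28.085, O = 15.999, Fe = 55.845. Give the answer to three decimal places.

0.274 Mg apfu

MgO (M=40.304): mol = 0.05558; Mg = 0.05558, O = 0.05558.
FeO (M=71.844): mol = 0.55746; Fe = 0.55746, O = 0.55746.
Al2O3 (M=101.961): mol = 0.20223; Al = 0.40446, O = 0.60669.
SiO2 (M=60.083): mol = 0.60683; Si = 0.60683, O = 1.21366.
ΣO = 2.43339; factor = 12/ΣO = 4.93139.
Mg apfu = 0.05558 × 4.93139 = 0.274.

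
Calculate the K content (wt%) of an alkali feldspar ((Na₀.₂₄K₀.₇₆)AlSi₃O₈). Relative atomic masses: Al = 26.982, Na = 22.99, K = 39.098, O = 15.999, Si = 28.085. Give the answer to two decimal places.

10.83 wt%

M((Na₀.₂₄K₀.₇₆)AlSi₃O₈) = 274.461 g/mol.
K contributes 0.76 × 39.098 = 29.714 g per mole.
29.714/274.461 = 0.1083 → 10.83%.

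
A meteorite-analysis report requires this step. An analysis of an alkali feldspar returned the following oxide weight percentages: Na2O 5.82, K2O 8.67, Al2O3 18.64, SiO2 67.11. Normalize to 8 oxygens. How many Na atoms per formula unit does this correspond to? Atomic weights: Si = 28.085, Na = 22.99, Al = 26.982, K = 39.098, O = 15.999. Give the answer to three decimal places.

0.506 Na apfu

Na2O: 5.82/61.979 = 0.09390 mol → 0.18780 mol Na, 0.09390 mol O.
K2O: 8.67/94.195 = 0.09204 mol → 0.18408 mol K, 0.09204 mol O.
Al2O3: 18.64/101.961 = 0.18281 mol → 0.36562 mol Al, 0.54843 mol O.
SiO2: 67.11/60.083 = 1.11695 mol → 1.11695 mol Si, 2.23390 mol O.
Total oxygen = 2.96827 mol. Normalization factor = 8/2.96827 = 2.69517.
Na per 8 O = 0.18780 × 2.69517 = 0.506.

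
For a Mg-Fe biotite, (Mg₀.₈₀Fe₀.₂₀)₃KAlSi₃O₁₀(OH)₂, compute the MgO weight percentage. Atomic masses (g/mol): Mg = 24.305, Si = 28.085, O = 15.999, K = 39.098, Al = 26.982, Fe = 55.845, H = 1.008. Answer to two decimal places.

22.18 wt%

M((Mg₀.₈₀Fe₀.₂₀)₃KAlSi₃O₁₀(OH)₂) = 436.178 g/mol; M(MgO) = 40.304 g/mol.
Moles MgO per formula unit = 2.40 Mg ÷ 1 = 2.4000.
MgO fraction = (2.4000 × 40.304) / 436.178 = 96.730/436.178 = 0.2218.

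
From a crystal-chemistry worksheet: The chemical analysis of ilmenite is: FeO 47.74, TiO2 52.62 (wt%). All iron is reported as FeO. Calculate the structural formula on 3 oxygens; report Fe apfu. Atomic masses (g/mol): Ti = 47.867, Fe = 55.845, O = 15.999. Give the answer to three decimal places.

1.006 Fe apfu

FeO (M=71.844): mol = 0.66450; Fe = 0.66450, O = 0.66450.
TiO2 (M=79.865): mol = 0.65886; Ti = 0.65886, O = 1.31772.
ΣO = 1.98222; factor = 3/ΣO = 1.51345.
Fe apfu = 0.66450 × 1.51345 = 1.006.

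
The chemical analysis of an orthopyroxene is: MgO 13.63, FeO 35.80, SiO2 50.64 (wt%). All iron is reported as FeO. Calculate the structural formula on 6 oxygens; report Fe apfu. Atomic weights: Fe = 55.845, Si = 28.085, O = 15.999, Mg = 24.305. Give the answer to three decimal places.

MgO (M=40.304): mol = 0.33818; Mg = 0.33818, O = 0.33818.
FeO (M=71.844): mol = 0.49830; Fe = 0.49830, O = 0.49830.
SiO2 (M=60.083): mol = 0.84283; Si = 0.84283, O = 1.68566.
ΣO = 2.52214; factor = 6/ΣO = 2.37893.
Fe apfu = 0.49830 × 2.37893 = 1.185.

1.185 Fe apfu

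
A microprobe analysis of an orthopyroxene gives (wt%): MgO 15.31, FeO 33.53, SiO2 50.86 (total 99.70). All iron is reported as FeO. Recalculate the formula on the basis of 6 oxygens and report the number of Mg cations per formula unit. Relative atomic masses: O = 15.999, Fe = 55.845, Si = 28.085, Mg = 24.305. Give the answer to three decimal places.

0.897 Mg apfu

MgO (M=40.304): mol = 0.37986; Mg = 0.37986, O = 0.37986.
FeO (M=71.844): mol = 0.46671; Fe = 0.46671, O = 0.46671.
SiO2 (M=60.083): mol = 0.84650; Si = 0.84650, O = 1.69300.
ΣO = 2.53957; factor = 6/ΣO = 2.36260.
Mg apfu = 0.37986 × 2.36260 = 0.897.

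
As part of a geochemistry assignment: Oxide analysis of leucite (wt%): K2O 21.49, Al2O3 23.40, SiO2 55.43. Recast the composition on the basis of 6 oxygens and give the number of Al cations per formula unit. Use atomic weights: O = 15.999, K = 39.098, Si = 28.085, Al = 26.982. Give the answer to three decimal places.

21.49 wt% K2O ÷ 94.195 g/mol = 0.22814 mol, giving 0.45628 K and 0.22814 O.
23.40 wt% Al2O3 ÷ 101.961 g/mol = 0.22950 mol, giving 0.45900 Al and 0.68850 O.
55.43 wt% SiO2 ÷ 60.083 g/mol = 0.92256 mol, giving 0.92256 Si and 1.84512 O.
Oxygen sums to 2.76176; scaling by 6/2.76176 = 2.17253 puts the formula on 6 O.
Al: 0.45900 × 2.17253 = 0.997 atoms per formula unit.

0.997 Al apfu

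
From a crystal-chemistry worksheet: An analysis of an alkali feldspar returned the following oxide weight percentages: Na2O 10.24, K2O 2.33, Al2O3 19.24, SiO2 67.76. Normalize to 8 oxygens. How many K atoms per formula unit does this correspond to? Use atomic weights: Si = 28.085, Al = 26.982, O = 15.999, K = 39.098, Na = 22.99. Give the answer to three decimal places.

0.131 K apfu

Na2O (M=61.979): mol = 0.16522; Na = 0.33044, O = 0.16522.
K2O (M=94.195): mol = 0.02474; K = 0.04948, O = 0.02474.
Al2O3 (M=101.961): mol = 0.18870; Al = 0.37740, O = 0.56610.
SiO2 (M=60.083): mol = 1.12777; Si = 1.12777, O = 2.25554.
ΣO = 3.01160; factor = 8/ΣO = 2.65640.
K apfu = 0.04948 × 2.65640 = 0.131.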